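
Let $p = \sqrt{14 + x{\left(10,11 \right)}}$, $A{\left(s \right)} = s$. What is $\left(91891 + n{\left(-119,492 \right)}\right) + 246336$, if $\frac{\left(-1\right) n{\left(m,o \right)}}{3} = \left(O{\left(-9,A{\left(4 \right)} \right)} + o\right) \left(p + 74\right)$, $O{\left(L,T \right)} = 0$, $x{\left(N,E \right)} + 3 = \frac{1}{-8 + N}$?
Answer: $229003 - 738 \sqrt{46} \approx 2.24 \cdot 10^{5}$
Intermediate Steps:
$x{\left(N,E \right)} = -3 + \frac{1}{-8 + N}$
$p = \frac{\sqrt{46}}{2}$ ($p = \sqrt{14 + \frac{25 - 30}{-8 + 10}} = \sqrt{14 + \frac{25 - 30}{2}} = \sqrt{14 + \frac{1}{2} \left(-5\right)} = \sqrt{14 - \frac{5}{2}} = \sqrt{\frac{23}{2}} = \frac{\sqrt{46}}{2} \approx 3.3912$)
$n{\left(m,o \right)} = - 3 o \left(74 + \frac{\sqrt{46}}{2}\right)$ ($n{\left(m,o \right)} = - 3 \left(0 + o\right) \left(\frac{\sqrt{46}}{2} + 74\right) = - 3 o \left(74 + \frac{\sqrt{46}}{2}\right)$)
$\left(91891 + n{\left(-119,492 \right)}\right) + 246336 = \left(91891 + \frac{3}{2} \cdot 492 \left(-148 - \sqrt{46}\right)\right) + 246336 = \left(91891 - \left(109224 + 738 \sqrt{46}\right)\right) + 246336 = \left(-17333 - 738 \sqrt{46}\right) + 246336 = 229003 - 738 \sqrt{46}$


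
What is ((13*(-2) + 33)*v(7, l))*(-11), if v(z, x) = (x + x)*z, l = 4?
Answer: -4312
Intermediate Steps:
v(z, x) = 2*x*z (v(z, x) = (2*x)*z = 2*x*z)
((13*(-2) + 33)*v(7, l))*(-11) = ((13*(-2) + 33)*(2*4*7))*(-11) = ((-26 + 33)*56)*(-11) = (7*56)*(-11) = 392*(-11) = -4312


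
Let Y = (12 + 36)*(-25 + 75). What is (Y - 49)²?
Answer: 5527201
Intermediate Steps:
Y = 2400 (Y = 48*50 = 2400)
(Y - 49)² = (2400 - 49)² = 2351² = 5527201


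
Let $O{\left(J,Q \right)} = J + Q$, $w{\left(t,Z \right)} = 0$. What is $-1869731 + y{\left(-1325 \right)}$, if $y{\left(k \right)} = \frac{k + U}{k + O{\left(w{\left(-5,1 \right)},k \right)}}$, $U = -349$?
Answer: $- \frac{2477392738}{1325} \approx -1.8697 \cdot 10^{6}$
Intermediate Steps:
$y{\left(k \right)} = \frac{-349 + k}{2 k}$ ($y{\left(k \right)} = \frac{k - 349}{k + \left(0 + k\right)} = \frac{-349 + k}{k + k} = \frac{-349 + k}{2 k}$)
$-1869731 + y{\left(-1325 \right)} = -1869731 + \frac{-349 - 1325}{2 \left(-1325\right)} = -1869731 + \frac{1}{2} \left(- \frac{1}{1325}\right) \left(-1674\right) = -1869731 + \frac{837}{1325} = - \frac{2477392738}{1325}$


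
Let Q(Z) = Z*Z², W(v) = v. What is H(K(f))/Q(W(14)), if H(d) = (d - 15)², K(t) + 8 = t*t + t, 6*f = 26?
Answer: 1/222264 ≈ 4.4992e-6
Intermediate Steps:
f = 13/3 (f = (⅙)*26 = 13/3 ≈ 4.3333)
K(t) = -8 + t + t² (K(t) = -8 + (t*t + t) = -8 + (t² + t) = -8 + (t + t²) = -8 + t + t²)
Q(Z) = Z³
H(d) = (-15 + d)²
H(K(f))/Q(W(14)) = (-15 + (-8 + 13/3 + (13/3)²))²/(14³) = (-15 + (-8 + 13/3 + 169/9))²/2744 = (-15 + 136/9)²*(1/2744) = (⅑)²*(1/2744) = (1/81)*(1/2744) = 1/222264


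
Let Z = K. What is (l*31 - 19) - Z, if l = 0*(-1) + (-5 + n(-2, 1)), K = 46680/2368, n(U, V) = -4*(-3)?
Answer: 52773/296 ≈ 178.29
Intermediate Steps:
n(U, V) = 12
K = 5835/296 (K = 46680*(1/2368) = 5835/296 ≈ 19.713)
l = 7 (l = 0*(-1) + (-5 + 12) = 0 + 7 = 7)
Z = 5835/296 ≈ 19.713
(l*31 - 19) - Z = (7*31 - 19) - 1*5835/296 = (217 - 19) - 5835/296 = 198 - 5835/296 = 52773/296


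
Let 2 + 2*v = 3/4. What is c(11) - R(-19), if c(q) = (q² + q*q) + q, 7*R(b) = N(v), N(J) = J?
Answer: 14173/56 ≈ 253.09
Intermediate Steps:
v = -5/8 (v = -1 + (3/4)/2 = -1 + (3*(¼))/2 = -1 + (½)*(¾) = -1 + 3/8 = -5/8 ≈ -0.62500)
R(b) = -5/56 (R(b) = (⅐)*(-5/8) = -5/56)
c(q) = q + 2*q² (c(q) = (q² + q²) + q = 2*q² + q = q + 2*q²)
c(11) - R(-19) = 11*(1 + 2*11) - 1*(-5/56) = 11*(1 + 22) + 5/56 = 11*23 + 5/56 = 253 + 5/56 = 14173/56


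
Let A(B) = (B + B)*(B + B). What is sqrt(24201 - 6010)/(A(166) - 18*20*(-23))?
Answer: sqrt(18191)/118504 ≈ 0.0011381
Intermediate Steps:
A(B) = 4*B**2 (A(B) = (2*B)*(2*B) = 4*B**2)
sqrt(24201 - 6010)/(A(166) - 18*20*(-23)) = sqrt(24201 - 6010)/(4*166**2 - 18*20*(-23)) = sqrt(18191)/(4*27556 - 360*(-23)) = sqrt(18191)/(110224 - 1*(-8280)) = sqrt(18191)/(110224 + 8280) = sqrt(18191)/118504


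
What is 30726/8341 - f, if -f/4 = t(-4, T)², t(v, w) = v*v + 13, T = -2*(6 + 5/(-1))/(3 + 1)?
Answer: 28089850/8341 ≈ 3367.7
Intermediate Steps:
T = -½ (T = -2*(6 + 5*(-1))/4 = -2*(6 - 5)/4 = -2/4 = -2*¼ = -½ ≈ -0.50000)
t(v, w) = 13 + v² (t(v, w) = v² + 13 = 13 + v²)
f = -3364 (f = -4*(13 + (-4)²)² = -4*(13 + 16)² = -4*29² = -4*841 = -3364)
30726/8341 - f = 30726/8341 - 1*(-3364) = 30726*(1/8341) + 3364 = 30726/8341 + 3364 = 28089850/8341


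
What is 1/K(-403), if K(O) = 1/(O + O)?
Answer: -806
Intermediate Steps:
K(O) = 1/(2*O)
1/K(-403) = 1/((1/2)/(-403)) = 1/((1/2)*(-1/403)) = 1/(-1/806) = -806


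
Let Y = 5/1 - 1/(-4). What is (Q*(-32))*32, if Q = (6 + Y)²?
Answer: -129600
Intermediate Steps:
Y = 21/4 (Y = 5*1 - 1*(-¼) = 5 + ¼ = 21/4 ≈ 5.2500)
Q = 2025/16 (Q = (6 + 21/4)² = (45/4)² = 2025/16 ≈ 126.56)
(Q*(-32))*32 = ((2025/16)*(-32))*32 = -4050*32 = -129600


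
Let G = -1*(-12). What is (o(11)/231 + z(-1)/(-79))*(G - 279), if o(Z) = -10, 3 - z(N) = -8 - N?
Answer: 275900/6083 ≈ 45.356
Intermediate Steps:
z(N) = 11 + N (z(N) = 3 - (-8 - N) = 3 + (8 + N) = 11 + N)
G = 12
(o(11)/231 + z(-1)/(-79))*(G - 279) = (-10/231 + (11 - 1)/(-79))*(12 - 279) = (-10*1/231 + 10*(-1/79))*(-267) = (-10/231 - 10/79)*(-267) = -3100/18249*(-267) = 275900/6083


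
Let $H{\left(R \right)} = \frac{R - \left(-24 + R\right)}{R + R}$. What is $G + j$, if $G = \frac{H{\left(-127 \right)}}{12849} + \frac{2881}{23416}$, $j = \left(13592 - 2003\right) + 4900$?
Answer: $\frac{210020681377341}{12736922456} \approx 16489.0$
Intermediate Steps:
$H{\left(R \right)} = \frac{12}{R}$ ($H{\left(R \right)} = \frac{24}{2 R} = 24 \frac{1}{2 R} = \frac{12}{R}$)
$j = 16489$ ($j = 11589 + 4900 = 16489$)
$G = \frac{1567000357}{12736922456}$ ($G = \frac{12 \frac{1}{-127}}{12849} + \frac{2881}{23416} = 12 \left(- \frac{1}{127}\right) \frac{1}{12849} + 2881 \cdot \frac{1}{23416} = \left(- \frac{12}{127}\right) \frac{1}{12849} + \frac{2881}{23416} = - \frac{4}{543941} + \frac{2881}{23416} = \frac{1567000357}{12736922456} \approx 0.12303$)
$G + j = \frac{1567000357}{12736922456} + 16489 = \frac{210020681377341}{12736922456}$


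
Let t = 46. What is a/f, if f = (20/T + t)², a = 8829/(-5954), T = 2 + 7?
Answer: -715149/1121471624 ≈ -0.00063769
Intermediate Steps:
T = 9
a = -8829/5954 (a = 8829*(-1/5954) = -8829/5954 ≈ -1.4829)
f = 188356/81 (f = (20/9 + 46)² = (434/9)² = 188356/81 ≈ 2325.4)
a/f = -8829/(5954*188356/81) = -8829/5954*81/188356 = -715149/1121471624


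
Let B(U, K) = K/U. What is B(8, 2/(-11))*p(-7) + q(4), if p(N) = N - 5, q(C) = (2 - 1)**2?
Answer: 14/11 ≈ 1.2727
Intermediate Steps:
q(C) = 1 (q(C) = 1**2 = 1)
p(N) = -5 + N
B(8, 2/(-11))*p(-7) + q(4) = ((2/(-11))/8)*(-5 - 7) + 1 = ((2*(-1/11))*(1/8))*(-12) + 1 = -2/11*1/8*(-12) + 1 = -1/44*(-12) + 1 = 3/11 + 1 = 14/11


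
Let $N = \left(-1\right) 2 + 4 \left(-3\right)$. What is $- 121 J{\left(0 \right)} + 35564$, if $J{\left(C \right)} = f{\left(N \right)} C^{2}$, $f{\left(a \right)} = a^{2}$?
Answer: $35564$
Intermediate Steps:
$N = -14$ ($N = -2 - 12 = -14$)
$J{\left(C \right)} = 196 C^{2}$ ($J{\left(C \right)} = \left(-14\right)^{2} C^{2} = 196 C^{2}$)
$- 121 J{\left(0 \right)} + 35564 = - 121 \cdot 196 \cdot 0^{2} + 35564 = - 121 \cdot 196 \cdot 0 + 35564 = \left(-121\right) 0 + 35564 = 0 + 35564 = 35564$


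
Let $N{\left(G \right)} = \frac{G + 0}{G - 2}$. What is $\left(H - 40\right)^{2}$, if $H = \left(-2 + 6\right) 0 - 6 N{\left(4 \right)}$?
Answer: $2704$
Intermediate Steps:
$N{\left(G \right)} = \frac{G}{-2 + G}$
$H = -12$ ($H = \left(-2 + 6\right) 0 - 6 \frac{4}{-2 + 4} = 4 \cdot 0 - 6 \cdot \frac{4}{2} = 0 - 6 \cdot 4 \cdot \frac{1}{2} = 0 - 12 = -12$)
$\left(H - 40\right)^{2} = \left(-12 - 40\right)^{2} = \left(-52\right)^{2} = 2704$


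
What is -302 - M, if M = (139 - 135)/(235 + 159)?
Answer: -59496/197 ≈ -302.01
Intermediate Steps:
M = 2/197 (M = 4/394 = 4*(1/394) = 2/197 ≈ 0.010152)
-302 - M = -302 - 1*2/197 = -302 - 2/197 = -59496/197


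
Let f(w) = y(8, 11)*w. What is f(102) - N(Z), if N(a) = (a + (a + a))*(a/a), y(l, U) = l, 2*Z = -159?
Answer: 2109/2 ≈ 1054.5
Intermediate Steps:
Z = -159/2 (Z = (½)*(-159) = -159/2 ≈ -79.500)
f(w) = 8*w
N(a) = 3*a (N(a) = (a + 2*a)*1 = (3*a)*1 = 3*a)
f(102) - N(Z) = 8*102 - 3*(-159)/2 = 816 - 1*(-477/2) = 816 + 477/2 = 2109/2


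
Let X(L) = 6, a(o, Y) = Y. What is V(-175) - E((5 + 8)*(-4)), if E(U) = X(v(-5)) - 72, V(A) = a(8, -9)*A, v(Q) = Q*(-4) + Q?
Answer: 1641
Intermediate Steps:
v(Q) = -3*Q (v(Q) = -4*Q + Q = -3*Q)
V(A) = -9*A
E(U) = -66 (E(U) = 6 - 72 = -66)
V(-175) - E((5 + 8)*(-4)) = -9*(-175) - 1*(-66) = 1575 + 66 = 1641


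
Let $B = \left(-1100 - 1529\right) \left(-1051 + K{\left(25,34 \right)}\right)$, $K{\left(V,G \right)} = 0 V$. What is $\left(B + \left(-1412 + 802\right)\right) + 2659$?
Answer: $2765128$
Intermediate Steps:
$K{\left(V,G \right)} = 0$
$B = 2763079$ ($B = \left(-1100 - 1529\right) \left(-1051 + 0\right) = \left(-2629\right) \left(-1051\right) = 2763079$)
$\left(B + \left(-1412 + 802\right)\right) + 2659 = \left(2763079 + \left(-1412 + 802\right)\right) + 2659 = \left(2763079 - 610\right) + 2659 = 2762469 + 2659 = 2765128$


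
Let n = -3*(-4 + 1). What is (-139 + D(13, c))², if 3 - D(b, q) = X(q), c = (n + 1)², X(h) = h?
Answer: 55696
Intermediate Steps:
n = 9 (n = -3*(-3) = 9)
c = 100 (c = (9 + 1)² = 10² = 100)
D(b, q) = 3 - q
(-139 + D(13, c))² = (-139 + (3 - 1*100))² = (-139 + (3 - 100))² = (-139 - 97)² = (-236)² = 55696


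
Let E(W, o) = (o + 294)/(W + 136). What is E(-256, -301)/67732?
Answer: 1/1161120 ≈ 8.6124e-7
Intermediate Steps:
E(W, o) = (294 + o)/(136 + W)
E(-256, -301)/67732 = ((294 - 301)/(136 - 256))/67732 = (-7/(-120))*(1/67732) = -1/120*(-7)*(1/67732) = (7/120)*(1/67732) = 1/1161120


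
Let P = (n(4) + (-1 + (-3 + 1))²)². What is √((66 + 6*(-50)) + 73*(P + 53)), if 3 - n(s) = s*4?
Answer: √4803 ≈ 69.304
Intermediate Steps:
n(s) = 3 - 4*s (n(s) = 3 - s*4 = 3 - 4*s)
P = 16 (P = ((3 - 4*4) + (-1 + (-3 + 1))²)² = ((3 - 16) + (-1 - 2)²)² = (-13 + (-3)²)² = (-13 + 9)² = (-4)² = 16)
√((66 + 6*(-50)) + 73*(P + 53)) = √((66 + 6*(-50)) + 73*(16 + 53)) = √((66 - 300) + 73*69) = √(-234 + 5037) = √4803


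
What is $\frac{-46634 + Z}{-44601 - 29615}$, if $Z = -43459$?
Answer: $\frac{90093}{74216} \approx 1.2139$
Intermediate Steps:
$\frac{-46634 + Z}{-44601 - 29615} = \frac{-46634 - 43459}{-44601 - 29615} = - \frac{90093}{-74216} = \left(-90093\right) \left(- \frac{1}{74216}\right) = \frac{90093}{74216}$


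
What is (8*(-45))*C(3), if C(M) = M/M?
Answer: -360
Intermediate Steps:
C(M) = 1
(8*(-45))*C(3) = (8*(-45))*1 = -360*1 = -360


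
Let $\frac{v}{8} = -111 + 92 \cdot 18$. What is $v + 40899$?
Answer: $53259$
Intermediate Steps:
$v = 12360$ ($v = 8 \left(-111 + 92 \cdot 18\right) = 8 \left(-111 + 1656\right) = 8 \cdot 1545 = 12360$)
$v + 40899 = 12360 + 40899 = 53259$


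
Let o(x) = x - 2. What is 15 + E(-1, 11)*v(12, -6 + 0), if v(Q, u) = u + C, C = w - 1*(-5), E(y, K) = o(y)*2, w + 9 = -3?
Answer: 93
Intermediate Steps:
o(x) = -2 + x
w = -12 (w = -9 - 3 = -12)
E(y, K) = -4 + 2*y (E(y, K) = (-2 + y)*2 = -4 + 2*y)
C = -7 (C = -12 - 1*(-5) = -12 + 5 = -7)
v(Q, u) = -7 + u (v(Q, u) = u - 7 = -7 + u)
15 + E(-1, 11)*v(12, -6 + 0) = 15 + (-4 + 2*(-1))*(-7 + (-6 + 0)) = 15 + (-4 - 2)*(-7 - 6) = 15 - 6*(-13) = 15 + 78 = 93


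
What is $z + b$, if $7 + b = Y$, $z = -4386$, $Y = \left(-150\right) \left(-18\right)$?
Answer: $-1693$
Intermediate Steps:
$Y = 2700$
$b = 2693$ ($b = -7 + 2700 = 2693$)
$z + b = -4386 + 2693 = -1693$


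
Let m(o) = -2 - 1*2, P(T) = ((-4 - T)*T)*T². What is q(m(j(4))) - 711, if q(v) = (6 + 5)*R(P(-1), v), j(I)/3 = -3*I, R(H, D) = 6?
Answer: -645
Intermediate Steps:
P(T) = T³*(-4 - T) (P(T) = (T*(-4 - T))*T² = T³*(-4 - T))
j(I) = -9*I (j(I) = 3*(-3*I) = -9*I)
m(o) = -4 (m(o) = -2 - 2 = -4)
q(v) = 66 (q(v) = (6 + 5)*6 = 11*6 = 66)
q(m(j(4))) - 711 = 66 - 711 = -645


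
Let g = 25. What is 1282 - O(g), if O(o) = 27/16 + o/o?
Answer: 20469/16 ≈ 1279.3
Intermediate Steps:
O(o) = 43/16 (O(o) = 27*(1/16) + 1 = 27/16 + 1 = 43/16)
1282 - O(g) = 1282 - 1*43/16 = 1282 - 43/16 = 20469/16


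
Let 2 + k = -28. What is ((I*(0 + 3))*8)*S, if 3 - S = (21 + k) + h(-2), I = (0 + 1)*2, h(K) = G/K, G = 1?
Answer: 600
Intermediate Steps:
h(K) = 1/K
k = -30 (k = -2 - 28 = -30)
I = 2 (I = 1*2 = 2)
S = 25/2 (S = 3 - ((21 - 30) + 1/(-2)) = 3 - (-9 - ½) = 3 - 1*(-19/2) = 3 + 19/2 = 25/2 ≈ 12.500)
((I*(0 + 3))*8)*S = ((2*(0 + 3))*8)*(25/2) = ((2*3)*8)*(25/2) = (6*8)*(25/2) = 48*(25/2) = 600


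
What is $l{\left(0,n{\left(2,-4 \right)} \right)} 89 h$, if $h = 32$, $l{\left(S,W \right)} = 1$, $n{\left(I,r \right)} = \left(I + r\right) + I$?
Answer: $2848$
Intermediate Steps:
$n{\left(I,r \right)} = r + 2 I$
$l{\left(0,n{\left(2,-4 \right)} \right)} 89 h = 1 \cdot 89 \cdot 32 = 89 \cdot 32 = 2848$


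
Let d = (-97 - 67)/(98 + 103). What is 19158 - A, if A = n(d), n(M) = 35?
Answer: 19123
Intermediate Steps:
d = -164/201 ≈ -0.81592
A = 35
19158 - A = 19158 - 1*35 = 19158 - 35 = 19123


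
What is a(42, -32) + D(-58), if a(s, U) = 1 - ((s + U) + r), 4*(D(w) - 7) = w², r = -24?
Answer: 863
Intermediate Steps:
D(w) = 7 + w²/4
a(s, U) = 25 - U - s (a(s, U) = 1 - ((s + U) - 24) = 1 - ((U + s) - 24) = 1 - (-24 + U + s) = 1 + (24 - U - s) = 25 - U - s)
a(42, -32) + D(-58) = (25 - 1*(-32) - 1*42) + (7 + (¼)*(-58)²) = (25 + 32 - 42) + (7 + (¼)*3364) = 15 + (7 + 841) = 15 + 848 = 863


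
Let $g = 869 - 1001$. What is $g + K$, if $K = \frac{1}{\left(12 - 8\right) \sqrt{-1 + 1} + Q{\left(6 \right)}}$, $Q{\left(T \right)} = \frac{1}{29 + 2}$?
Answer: $-101$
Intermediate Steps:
$Q{\left(T \right)} = \frac{1}{31}$
$g = -132$
$K = 31$ ($K = \frac{1}{\left(12 - 8\right) \sqrt{-1 + 1} + \frac{1}{31}} = \frac{1}{4 \sqrt{0} + \frac{1}{31}} = \frac{1}{4 \cdot 0 + \frac{1}{31}} = \frac{1}{0 + \frac{1}{31}} = \frac{1}{\frac{1}{31}} = 31$)
$g + K = -132 + 31 = -101$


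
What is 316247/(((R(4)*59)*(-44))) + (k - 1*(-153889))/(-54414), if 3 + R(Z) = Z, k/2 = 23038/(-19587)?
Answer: -172441538752289/1383417509364 ≈ -124.65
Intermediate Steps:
k = -46076/19587 (k = 2*(23038/(-19587)) = 2*(23038*(-1/19587)) = 2*(-23038/19587) = -46076/19587 ≈ -2.3524)
R(Z) = -3 + Z
316247/(((R(4)*59)*(-44))) + (k - 1*(-153889))/(-54414) = 316247/((((-3 + 4)*59)*(-44))) + (-46076/19587 - 1*(-153889))/(-54414) = 316247/(((1*59)*(-44))) + (-46076/19587 + 153889)*(-1/54414) = 316247/((59*(-44))) + (3014177767/19587)*(-1/54414) = 316247/(-2596) - 3014177767/1065807018 = 316247*(-1/2596) - 3014177767/1065807018 = -316247/2596 - 3014177767/1065807018 = -172441538752289/1383417509364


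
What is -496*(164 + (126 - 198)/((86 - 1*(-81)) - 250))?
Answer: -6787264/83 ≈ -81774.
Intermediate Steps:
-496*(164 + (126 - 198)/((86 - 1*(-81)) - 250)) = -496*(164 - 72/((86 + 81) - 250)) = -496*(164 - 72/(167 - 250)) = -496*(164 - 72/(-83)) = -496*(164 - 72*(-1/83)) = -496*(164 + 72/83) = -496*13684/83 = -6787264/83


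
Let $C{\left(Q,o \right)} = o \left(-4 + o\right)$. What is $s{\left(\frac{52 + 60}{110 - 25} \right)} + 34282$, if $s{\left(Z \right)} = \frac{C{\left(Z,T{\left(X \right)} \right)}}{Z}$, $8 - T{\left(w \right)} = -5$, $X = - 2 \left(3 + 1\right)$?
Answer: $\frac{3849529}{112} \approx 34371.0$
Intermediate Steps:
$X = -8$ ($X = \left(-2\right) 4 = -8$)
$T{\left(w \right)} = 13$ ($T{\left(w \right)} = 8 - -5 = 8 + 5 = 13$)
$s{\left(Z \right)} = \frac{117}{Z}$ ($s{\left(Z \right)} = \frac{13 \left(-4 + 13\right)}{Z} = \frac{13 \cdot 9}{Z} = \frac{117}{Z}$)
$s{\left(\frac{52 + 60}{110 - 25} \right)} + 34282 = \frac{117}{\left(52 + 60\right) \frac{1}{110 - 25}} + 34282 = \frac{117}{112 \cdot \frac{1}{85}} + 34282 = \frac{117}{\frac{112}{85}} + 34282 = 117 \cdot \frac{85}{112} + 34282 = \frac{9945}{112} + 34282 = \frac{3849529}{112}$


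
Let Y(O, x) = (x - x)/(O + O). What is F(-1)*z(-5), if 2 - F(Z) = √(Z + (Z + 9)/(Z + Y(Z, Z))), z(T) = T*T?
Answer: 50 - 75*I ≈ 50.0 - 75.0*I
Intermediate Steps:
z(T) = T²
Y(O, x) = 0 (Y(O, x) = 0/((2*O)) = 0*(1/(2*O)) = 0)
F(Z) = 2 - √(Z + (9 + Z)/Z) (F(Z) = 2 - √(Z + (Z + 9)/(Z + 0)) = 2 - √(Z + (9 + Z)/Z))
F(-1)*z(-5) = (2 - √(1 - 1 + 9/(-1)))*(-5)² = (2 - √(1 - 1 + 9*(-1)))*25 = (2 - √(1 - 1 - 9))*25 = (2 - √(-9))*25 = (2 - 3*I)*25 = 50 - 75*I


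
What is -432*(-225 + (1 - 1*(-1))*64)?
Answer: 41904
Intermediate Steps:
-432*(-225 + (1 - 1*(-1))*64) = -432*(-225 + (1 + 1)*64) = -432*(-225 + 2*64) = -432*(-225 + 128) = -432*(-97) = 41904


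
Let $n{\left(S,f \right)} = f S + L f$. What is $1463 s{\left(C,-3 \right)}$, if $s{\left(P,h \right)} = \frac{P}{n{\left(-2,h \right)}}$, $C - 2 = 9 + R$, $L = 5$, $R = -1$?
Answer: $- \frac{14630}{9} \approx -1625.6$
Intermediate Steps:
$C = 10$ ($C = 2 + \left(9 - 1\right) = 2 + 8 = 10$)
$n{\left(S,f \right)} = 5 f + S f$ ($n{\left(S,f \right)} = f S + 5 f = S f + 5 f = 5 f + S f$)
$s{\left(P,h \right)} = \frac{P}{3 h}$ ($s{\left(P,h \right)} = \frac{P}{h \left(5 - 2\right)} = \frac{P}{h 3} = \frac{P}{3 h}$)
$1463 s{\left(C,-3 \right)} = 1463 \cdot \frac{1}{3} \cdot 10 \frac{1}{-3} = 1463 \cdot \frac{1}{3} \cdot 10 \left(- \frac{1}{3}\right) = 1463 \left(- \frac{10}{9}\right) = - \frac{14630}{9}$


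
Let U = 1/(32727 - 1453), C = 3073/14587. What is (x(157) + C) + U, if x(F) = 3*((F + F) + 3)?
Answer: 433936459527/456193838 ≈ 951.21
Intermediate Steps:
C = 3073/14587 (C = 3073*(1/14587) = 3073/14587 ≈ 0.21067)
x(F) = 9 + 6*F (x(F) = 3*(2*F + 3) = 3*(3 + 2*F) = 9 + 6*F)
U = 1/31274 ≈ 3.1975e-5
(x(157) + C) + U = ((9 + 6*157) + 3073/14587) + 1/31274 = ((9 + 942) + 3073/14587) + 1/31274 = (951 + 3073/14587) + 1/31274 = 13875310/14587 + 1/31274 = 433936459527/456193838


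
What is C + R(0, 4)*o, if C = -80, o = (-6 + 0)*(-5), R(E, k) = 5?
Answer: 70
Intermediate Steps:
o = 30 (o = -6*(-5) = 30)
C + R(0, 4)*o = -80 + 5*30 = -80 + 150 = 70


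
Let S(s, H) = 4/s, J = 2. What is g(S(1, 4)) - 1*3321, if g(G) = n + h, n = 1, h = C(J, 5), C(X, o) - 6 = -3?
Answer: -3317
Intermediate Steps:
C(X, o) = 3 (C(X, o) = 6 - 3 = 3)
h = 3
g(G) = 4 (g(G) = 1 + 3 = 4)
g(S(1, 4)) - 1*3321 = 4 - 1*3321 = 4 - 3321 = -3317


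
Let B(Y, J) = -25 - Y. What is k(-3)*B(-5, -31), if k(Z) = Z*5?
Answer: 300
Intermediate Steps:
k(Z) = 5*Z
k(-3)*B(-5, -31) = (5*(-3))*(-25 - 1*(-5)) = -15*(-25 + 5) = -15*(-20) = 300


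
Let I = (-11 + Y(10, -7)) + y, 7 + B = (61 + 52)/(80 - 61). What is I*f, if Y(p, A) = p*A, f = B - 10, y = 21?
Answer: 12600/19 ≈ 663.16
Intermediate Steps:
B = -20/19 (B = -7 + (61 + 52)/(80 - 61) = -7 + 113/19 = -20/19 ≈ -1.0526)
f = -210/19 (f = -20/19 - 10 = -210/19 ≈ -11.053)
Y(p, A) = A*p
I = -60 (I = (-11 - 7*10) + 21 = (-11 - 70) + 21 = -81 + 21 = -60)
I*f = -60*(-210/19) = 12600/19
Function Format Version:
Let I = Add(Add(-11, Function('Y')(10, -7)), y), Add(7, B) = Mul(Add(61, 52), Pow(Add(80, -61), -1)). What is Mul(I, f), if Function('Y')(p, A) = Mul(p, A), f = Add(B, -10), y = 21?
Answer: Rational(12600, 19) ≈ 663.16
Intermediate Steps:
B = Rational(-20, 19) (B = Add(-7, Mul(Add(61, 52), Pow(Add(80, -61), -1))) = Add(-7, Mul(113, Pow(19, -1))) = Add(-7, Mul(113, Rational(1, 19))) = Add(-7, Rational(113, 19)) = Rational(-20, 19) ≈ -1.0526)
f = Rational(-210, 19) (f = Add(Rational(-20, 19), -10) = Rational(-210, 19) ≈ -11.053)
Function('Y')(p, A) = Mul(A, p)
I = -60 (I = Add(Add(-11, Mul(-7, 10)), 21) = Add(Add(-11, -70), 21) = Add(-81, 21) = -60)
Mul(I, f) = Mul(-60, Rational(-210, 19)) = Rational(12600, 19)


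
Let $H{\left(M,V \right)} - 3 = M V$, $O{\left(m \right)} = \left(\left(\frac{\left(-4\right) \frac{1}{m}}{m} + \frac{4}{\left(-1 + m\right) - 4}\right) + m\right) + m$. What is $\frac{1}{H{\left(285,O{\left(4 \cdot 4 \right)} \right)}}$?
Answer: $\frac{704}{6492417} \approx 0.00010843$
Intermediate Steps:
$O{\left(m \right)} = - \frac{4}{m^{2}} + 2 m + \frac{4}{-5 + m}$ ($O{\left(m \right)} = \left(\left(- \frac{4}{m^{2}} + \frac{4}{-5 + m}\right) + m\right) + m = \left(m - \frac{4}{m^{2}} + \frac{4}{-5 + m}\right) + m = - \frac{4}{m^{2}} + 2 m + \frac{4}{-5 + m}$)
$H{\left(M,V \right)} = 3 + M V$
$\frac{1}{H{\left(285,O{\left(4 \cdot 4 \right)} \right)}} = \frac{1}{3 + 285 \frac{2 \left(10 + \left(4 \cdot 4\right)^{4} - 5 \left(4 \cdot 4\right)^{3} - 2 \cdot 4 \cdot 4 + 2 \left(4 \cdot 4\right)^{2}\right)}{256 \left(-5 + 4 \cdot 4\right)}} = \frac{1}{3 + 285 \frac{2 \left(10 + 16^{4} - 5 \cdot 16^{3} - 32 + 2 \cdot 16^{2}\right)}{256 \left(-5 + 16\right)}} = \frac{1}{3 + 285 \cdot 2 \cdot \frac{1}{256} \cdot \frac{1}{11} \left(10 + 65536 - 20480 - 32 + 2 \cdot 256\right)} = \frac{1}{3 + 285 \cdot 2 \cdot \frac{1}{256} \cdot \frac{1}{11} \left(10 + 65536 - 20480 - 32 + 512\right)} = \frac{1}{3 + 285 \cdot 2 \cdot \frac{1}{256} \cdot \frac{1}{11} \cdot 45546} = \frac{1}{3 + 285 \cdot \frac{22773}{704}} = \frac{1}{3 + \frac{6490305}{704}} = \frac{1}{\frac{6492417}{704}} = \frac{704}{6492417}$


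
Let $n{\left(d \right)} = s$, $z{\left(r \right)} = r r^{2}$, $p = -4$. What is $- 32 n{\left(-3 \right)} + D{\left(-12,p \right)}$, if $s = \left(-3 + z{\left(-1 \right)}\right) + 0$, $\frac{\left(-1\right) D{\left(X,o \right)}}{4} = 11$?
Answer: $84$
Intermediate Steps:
$z{\left(r \right)} = r^{3}$
$D{\left(X,o \right)} = -44$ ($D{\left(X,o \right)} = \left(-4\right) 11 = -44$)
$s = -4$ ($s = \left(-3 + \left(-1\right)^{3}\right) + 0 = \left(-3 - 1\right) + 0 = -4 + 0 = -4$)
$n{\left(d \right)} = -4$
$- 32 n{\left(-3 \right)} + D{\left(-12,p \right)} = \left(-32\right) \left(-4\right) - 44 = 128 - 44 = 84$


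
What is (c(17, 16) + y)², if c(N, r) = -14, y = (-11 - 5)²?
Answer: 58564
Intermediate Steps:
y = 256 (y = (-16)² = 256)
(c(17, 16) + y)² = (-14 + 256)² = 242² = 58564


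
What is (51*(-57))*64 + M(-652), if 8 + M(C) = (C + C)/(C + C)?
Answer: -186055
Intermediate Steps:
M(C) = -7 (M(C) = -8 + (C + C)/(C + C) = -8 + (2*C)/((2*C)) = -8 + (2*C)*(1/(2*C)) = -8 + 1 = -7)
(51*(-57))*64 + M(-652) = (51*(-57))*64 - 7 = -2907*64 - 7 = -186048 - 7 = -186055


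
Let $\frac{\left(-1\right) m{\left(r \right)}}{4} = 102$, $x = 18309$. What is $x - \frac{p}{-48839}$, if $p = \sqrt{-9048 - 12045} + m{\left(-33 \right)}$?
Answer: $\frac{894192843}{48839} + \frac{i \sqrt{21093}}{48839} \approx 18309.0 + 0.0029737 i$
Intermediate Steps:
$m{\left(r \right)} = -408$ ($m{\left(r \right)} = \left(-4\right) 102 = -408$)
$p = -408 + i \sqrt{21093}$ ($p = \sqrt{-9048 - 12045} - 408 = \sqrt{-21093} - 408 = i \sqrt{21093} - 408 = -408 + i \sqrt{21093} \approx -408.0 + 145.23 i$)
$x - \frac{p}{-48839} = 18309 - \frac{-408 + i \sqrt{21093}}{-48839} = 18309 - \left(-408 + i \sqrt{21093}\right) \left(- \frac{1}{48839}\right) = 18309 - \left(\frac{408}{48839} - \frac{i \sqrt{21093}}{48839}\right) = \frac{894192843}{48839} + \frac{i \sqrt{21093}}{48839}$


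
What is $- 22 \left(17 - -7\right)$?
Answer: $-528$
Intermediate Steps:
$- 22 \left(17 - -7\right) = - 22 \left(17 + 7\right) = \left(-22\right) 24 = -528$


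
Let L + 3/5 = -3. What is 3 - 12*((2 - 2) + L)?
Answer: 231/5 ≈ 46.200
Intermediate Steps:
L = -18/5 (L = -⅗ - 3 = -18/5 ≈ -3.6000)
3 - 12*((2 - 2) + L) = 3 - 12*((2 - 2) - 18/5) = 3 - 12*(0 - 18/5) = 3 - 12*(-18/5) = 3 + 216/5 = 231/5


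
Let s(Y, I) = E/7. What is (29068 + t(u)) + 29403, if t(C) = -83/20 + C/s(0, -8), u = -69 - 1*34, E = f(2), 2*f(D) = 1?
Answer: 1140497/20 ≈ 57025.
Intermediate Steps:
f(D) = 1/2 (f(D) = (1/2)*1 = 1/2)
E = 1/2 ≈ 0.50000
s(Y, I) = 1/14 (s(Y, I) = (1/2)/7 = (1/2)*(1/7) = 1/14)
u = -103 (u = -69 - 34 = -103)
t(C) = -83/20 + 14*C (t(C) = -83/20 + C/(1/14) = -83*1/20 + C*14 = -83/20 + 14*C)
(29068 + t(u)) + 29403 = (29068 + (-83/20 + 14*(-103))) + 29403 = (29068 + (-83/20 - 1442)) + 29403 = (29068 - 28923/20) + 29403 = 552437/20 + 29403 = 1140497/20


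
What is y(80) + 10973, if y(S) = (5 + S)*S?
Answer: 17773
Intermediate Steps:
y(S) = S*(5 + S)
y(80) + 10973 = 80*(5 + 80) + 10973 = 80*85 + 10973 = 6800 + 10973 = 17773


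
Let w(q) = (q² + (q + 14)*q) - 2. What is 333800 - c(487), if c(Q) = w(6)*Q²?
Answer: -36190226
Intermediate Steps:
w(q) = -2 + q² + q*(14 + q) (w(q) = (q² + (14 + q)*q) - 2 = (q² + q*(14 + q)) - 2 = -2 + q² + q*(14 + q))
c(Q) = 154*Q² (c(Q) = (-2 + 2*6² + 14*6)*Q² = (-2 + 2*36 + 84)*Q² = (-2 + 72 + 84)*Q² = 154*Q²)
333800 - c(487) = 333800 - 154*487² = 333800 - 154*237169 = 333800 - 1*36524026 = 333800 - 36524026 = -36190226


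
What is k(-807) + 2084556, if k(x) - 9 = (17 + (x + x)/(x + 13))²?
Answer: 328603298221/157609 ≈ 2.0849e+6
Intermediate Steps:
k(x) = 9 + (17 + 2*x/(13 + x))² (k(x) = 9 + (17 + (x + x)/(x + 13))² = 9 + (17 + (2*x)/(13 + x))² = 9 + (17 + 2*x/(13 + x))²)
k(-807) + 2084556 = (9 + (221 + 19*(-807))²/(13 - 807)²) + 2084556 = (9 + (221 - 15333)²/(-794)²) + 2084556 = (9 + (1/630436)*(-15112)²) + 2084556 = (9 + (1/630436)*228372544) + 2084556 = (9 + 57093136/157609) + 2084556 = 58511617/157609 + 2084556 = 328603298221/157609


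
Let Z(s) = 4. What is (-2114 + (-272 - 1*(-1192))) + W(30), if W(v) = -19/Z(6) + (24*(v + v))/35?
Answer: -32413/28 ≈ -1157.6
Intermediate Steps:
W(v) = -19/4 + 48*v/35 (W(v) = -19/4 + (24*(v + v))/35 = -19*1/4 + (24*(2*v))*(1/35) = -19/4 + (48*v)*(1/35) = -19/4 + 48*v/35)
(-2114 + (-272 - 1*(-1192))) + W(30) = (-2114 + (-272 - 1*(-1192))) + (-19/4 + (48/35)*30) = (-2114 + (-272 + 1192)) + (-19/4 + 288/7) = (-2114 + 920) + 1019/28 = -1194 + 1019/28 = -32413/28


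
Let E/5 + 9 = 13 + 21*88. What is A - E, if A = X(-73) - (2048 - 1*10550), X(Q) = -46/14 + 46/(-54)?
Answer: -144044/189 ≈ -762.14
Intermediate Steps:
E = 9260 (E = -45 + 5*(13 + 21*88) = -45 + 5*(13 + 1848) = -45 + 5*1861 = -45 + 9305 = 9260)
X(Q) = -782/189 (X(Q) = -46*1/14 + 46*(-1/54) = -23/7 - 23/27 = -782/189)
A = 1606096/189 (A = -782/189 - (2048 - 1*10550) = -782/189 - (2048 - 10550) = -782/189 - 1*(-8502) = -782/189 + 8502 = 1606096/189 ≈ 8497.9)
A - E = 1606096/189 - 1*9260 = 1606096/189 - 9260 = -144044/189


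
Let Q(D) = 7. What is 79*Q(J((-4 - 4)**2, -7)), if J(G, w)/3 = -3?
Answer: 553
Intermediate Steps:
J(G, w) = -9 (J(G, w) = 3*(-3) = -9)
79*Q(J((-4 - 4)**2, -7)) = 79*7 = 553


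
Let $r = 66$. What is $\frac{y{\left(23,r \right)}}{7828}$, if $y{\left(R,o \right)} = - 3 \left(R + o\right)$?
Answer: $- \frac{267}{7828} \approx -0.034108$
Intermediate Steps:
$y{\left(R,o \right)} = - 3 R - 3 o$
$\frac{y{\left(23,r \right)}}{7828} = \frac{\left(-3\right) 23 - 198}{7828} = \left(-69 - 198\right) \frac{1}{7828} = \left(-267\right) \frac{1}{7828} = - \frac{267}{7828}$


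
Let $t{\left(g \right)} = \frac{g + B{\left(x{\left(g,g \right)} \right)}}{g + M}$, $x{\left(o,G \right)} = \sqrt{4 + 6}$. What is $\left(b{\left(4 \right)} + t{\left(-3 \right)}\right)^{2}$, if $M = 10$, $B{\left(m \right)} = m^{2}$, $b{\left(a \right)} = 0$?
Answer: $1$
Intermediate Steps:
$x{\left(o,G \right)} = \sqrt{10}$
$t{\left(g \right)} = 1$ ($t{\left(g \right)} = \frac{g + \left(\sqrt{10}\right)^{2}}{g + 10} = \frac{g + 10}{10 + g} = \frac{10 + g}{10 + g} = 1$)
$\left(b{\left(4 \right)} + t{\left(-3 \right)}\right)^{2} = \left(0 + 1\right)^{2} = 1^{2} = 1$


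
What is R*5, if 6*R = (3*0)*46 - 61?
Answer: -305/6 ≈ -50.833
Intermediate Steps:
R = -61/6 (R = ((3*0)*46 - 61)/6 = (0*46 - 61)/6 = (0 - 61)/6 = (⅙)*(-61) = -61/6 ≈ -10.167)
R*5 = -61/6*5 = -305/6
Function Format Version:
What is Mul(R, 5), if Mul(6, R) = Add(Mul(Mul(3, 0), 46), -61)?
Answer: Rational(-305, 6) ≈ -50.833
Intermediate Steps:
R = Rational(-61, 6) (R = Mul(Rational(1, 6), Add(Mul(Mul(3, 0), 46), -61)) = Mul(Rational(1, 6), Add(Mul(0, 46), -61)) = Mul(Rational(1, 6), Add(0, -61)) = Mul(Rational(1, 6), -61) = Rational(-61, 6) ≈ -10.167)
Mul(R, 5) = Mul(Rational(-61, 6), 5) = Rational(-305, 6)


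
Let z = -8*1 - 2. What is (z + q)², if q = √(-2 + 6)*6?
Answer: 4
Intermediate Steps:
q = 12 (q = √4*6 = 2*6 = 12)
z = -10 (z = -8 - 2 = -10)
(z + q)² = (-10 + 12)² = 2² = 4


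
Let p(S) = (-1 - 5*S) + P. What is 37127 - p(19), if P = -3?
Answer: 37226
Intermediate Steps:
p(S) = -4 - 5*S (p(S) = (-1 - 5*S) - 3 = -4 - 5*S)
37127 - p(19) = 37127 - (-4 - 5*19) = 37127 - (-4 - 95) = 37127 - 1*(-99) = 37127 + 99 = 37226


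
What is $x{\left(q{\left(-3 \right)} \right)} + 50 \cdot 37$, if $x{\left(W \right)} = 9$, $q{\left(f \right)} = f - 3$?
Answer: $1859$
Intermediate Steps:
$q{\left(f \right)} = -3 + f$
$x{\left(q{\left(-3 \right)} \right)} + 50 \cdot 37 = 9 + 50 \cdot 37 = 9 + 1850 = 1859$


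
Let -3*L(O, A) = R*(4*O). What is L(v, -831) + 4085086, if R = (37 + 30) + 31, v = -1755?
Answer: 4314406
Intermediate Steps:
R = 98 (R = 67 + 31 = 98)
L(O, A) = -392*O/3 (L(O, A) = -98*4*O/3 = -392*O/3)
L(v, -831) + 4085086 = -392/3*(-1755) + 4085086 = 229320 + 4085086 = 4314406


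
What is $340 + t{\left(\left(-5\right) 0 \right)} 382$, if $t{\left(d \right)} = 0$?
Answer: $340$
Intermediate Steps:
$340 + t{\left(\left(-5\right) 0 \right)} 382 = 340 + 0 \cdot 382 = 340 + 0 = 340$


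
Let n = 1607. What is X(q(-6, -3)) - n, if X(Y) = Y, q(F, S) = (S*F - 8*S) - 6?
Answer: -1571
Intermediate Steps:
q(F, S) = -6 - 8*S + F*S (q(F, S) = (F*S - 8*S) - 6 = (-8*S + F*S) - 6 = -6 - 8*S + F*S)
X(q(-6, -3)) - n = (-6 - 8*(-3) - 6*(-3)) - 1*1607 = (-6 + 24 + 18) - 1607 = 36 - 1607 = -1571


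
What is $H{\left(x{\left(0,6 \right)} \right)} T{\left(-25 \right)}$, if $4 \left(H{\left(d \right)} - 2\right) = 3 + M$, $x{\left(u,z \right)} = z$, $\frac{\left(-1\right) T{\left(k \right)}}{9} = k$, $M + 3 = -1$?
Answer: $\frac{1575}{4} \approx 393.75$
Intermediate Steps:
$M = -4$ ($M = -3 - 1 = -4$)
$T{\left(k \right)} = - 9 k$
$H{\left(d \right)} = \frac{7}{4}$ ($H{\left(d \right)} = 2 + \frac{3 - 4}{4} = 2 + \frac{1}{4} \left(-1\right) = 2 - \frac{1}{4} = \frac{7}{4}$)
$H{\left(x{\left(0,6 \right)} \right)} T{\left(-25 \right)} = \frac{7 \left(\left(-9\right) \left(-25\right)\right)}{4} = \frac{7}{4} \cdot 225 = \frac{1575}{4}$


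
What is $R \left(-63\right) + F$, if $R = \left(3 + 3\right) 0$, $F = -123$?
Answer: $-123$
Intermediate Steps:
$R = 0$ ($R = 6 \cdot 0 = 0$)
$R \left(-63\right) + F = 0 \left(-63\right) - 123 = 0 - 123 = -123$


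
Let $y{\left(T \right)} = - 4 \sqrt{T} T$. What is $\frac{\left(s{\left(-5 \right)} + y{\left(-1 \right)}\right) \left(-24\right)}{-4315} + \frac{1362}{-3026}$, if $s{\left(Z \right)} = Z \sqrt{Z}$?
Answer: $- \frac{681}{1513} + \frac{96 i}{4315} - \frac{24 i \sqrt{5}}{863} \approx -0.4501 - 0.039937 i$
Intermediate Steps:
$s{\left(Z \right)} = Z^{\frac{3}{2}}$
$y{\left(T \right)} = - 4 T^{\frac{3}{2}}$
$\frac{\left(s{\left(-5 \right)} + y{\left(-1 \right)}\right) \left(-24\right)}{-4315} + \frac{1362}{-3026} = \frac{\left(\left(-5\right)^{\frac{3}{2}} - 4 \left(-1\right)^{\frac{3}{2}}\right) \left(-24\right)}{-4315} + \frac{1362}{-3026} = \left(- 5 i \sqrt{5} - 4 \left(- i\right)\right) \left(-24\right) \left(- \frac{1}{4315}\right) + 1362 \left(- \frac{1}{3026}\right) = \left(- 5 i \sqrt{5} + 4 i\right) \left(-24\right) \left(- \frac{1}{4315}\right) - \frac{681}{1513} = \left(4 i - 5 i \sqrt{5}\right) \left(-24\right) \left(- \frac{1}{4315}\right) - \frac{681}{1513} = \left(- 96 i + 120 i \sqrt{5}\right) \left(- \frac{1}{4315}\right) - \frac{681}{1513} = \left(\frac{96 i}{4315} - \frac{24 i \sqrt{5}}{863}\right) - \frac{681}{1513} = - \frac{681}{1513} + \frac{96 i}{4315} - \frac{24 i \sqrt{5}}{863}$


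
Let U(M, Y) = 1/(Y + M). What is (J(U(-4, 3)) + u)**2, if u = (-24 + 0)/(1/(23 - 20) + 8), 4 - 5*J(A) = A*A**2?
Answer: 2209/625 ≈ 3.5344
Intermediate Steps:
U(M, Y) = 1/(M + Y)
J(A) = 4/5 - A**3/5 (J(A) = 4/5 - A*A**2/5 = 4/5 - A**3/5)
u = -72/25 (u = -24/(1/3 + 8) = -24/25/3 = -24*3/25 = -72/25 ≈ -2.8800)
(J(U(-4, 3)) + u)**2 = ((4/5 - 1/(5*(-4 + 3)**3)) - 72/25)**2 = ((4/5 - (1/(-1))**3/5) - 72/25)**2 = ((4/5 - 1/5*(-1)**3) - 72/25)**2 = ((4/5 - 1/5*(-1)) - 72/25)**2 = ((4/5 + 1/5) - 72/25)**2 = (1 - 72/25)**2 = (-47/25)**2 = 2209/625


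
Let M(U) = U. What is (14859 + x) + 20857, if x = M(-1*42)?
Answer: 35674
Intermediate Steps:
x = -42 (x = -1*42 = -42)
(14859 + x) + 20857 = (14859 - 42) + 20857 = 14817 + 20857 = 35674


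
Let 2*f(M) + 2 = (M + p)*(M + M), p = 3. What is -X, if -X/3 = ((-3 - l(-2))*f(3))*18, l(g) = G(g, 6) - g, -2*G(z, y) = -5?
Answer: -6885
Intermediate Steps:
G(z, y) = 5/2 (G(z, y) = -½*(-5) = 5/2)
l(g) = 5/2 - g
f(M) = -1 + M*(3 + M) (f(M) = -1 + ((M + 3)*(M + M))/2 = -1 + ((3 + M)*(2*M))/2 = -1 + (2*M*(3 + M))/2 = -1 + M*(3 + M))
X = 6885 (X = -3*(-3 - (5/2 - 1*(-2)))*(-1 + 3² + 3*3)*18 = -3*(-3 - (5/2 + 2))*(-1 + 9 + 9)*18 = -3*(-3 - 1*9/2)*17*18 = -3*(-3 - 9/2)*17*18 = -3*(-15/2*17)*18 = -(-765)*18/2 = -3*(-2295) = 6885)
-X = -1*6885 = -6885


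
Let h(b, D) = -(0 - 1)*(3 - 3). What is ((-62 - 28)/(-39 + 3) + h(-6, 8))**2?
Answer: 25/4 ≈ 6.2500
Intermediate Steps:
h(b, D) = 0 (h(b, D) = -(-1)*0 = -1*0 = 0)
((-62 - 28)/(-39 + 3) + h(-6, 8))**2 = ((-62 - 28)/(-39 + 3) + 0)**2 = (-90/(-36) + 0)**2 = (-90*(-1/36) + 0)**2 = (5/2 + 0)**2 = (5/2)**2 = 25/4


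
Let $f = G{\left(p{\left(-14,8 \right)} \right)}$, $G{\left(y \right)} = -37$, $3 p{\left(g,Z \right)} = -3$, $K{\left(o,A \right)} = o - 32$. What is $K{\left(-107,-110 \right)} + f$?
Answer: $-176$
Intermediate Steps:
$K{\left(o,A \right)} = -32 + o$
$p{\left(g,Z \right)} = -1$ ($p{\left(g,Z \right)} = \frac{1}{3} \left(-3\right) = -1$)
$f = -37$
$K{\left(-107,-110 \right)} + f = \left(-32 - 107\right) - 37 = -139 - 37 = -176$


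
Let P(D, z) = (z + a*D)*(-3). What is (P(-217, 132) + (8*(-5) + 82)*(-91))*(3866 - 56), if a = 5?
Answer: -3669030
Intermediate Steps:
P(D, z) = -15*D - 3*z (P(D, z) = (z + 5*D)*(-3) = -15*D - 3*z)
(P(-217, 132) + (8*(-5) + 82)*(-91))*(3866 - 56) = ((-15*(-217) - 3*132) + (8*(-5) + 82)*(-91))*(3866 - 56) = ((3255 - 396) + (-40 + 82)*(-91))*3810 = (2859 + 42*(-91))*3810 = (2859 - 3822)*3810 = -963*3810 = -3669030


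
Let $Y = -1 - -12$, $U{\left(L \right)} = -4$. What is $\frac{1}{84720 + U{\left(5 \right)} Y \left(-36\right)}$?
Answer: $\frac{1}{86304} \approx 1.1587 \cdot 10^{-5}$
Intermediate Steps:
$Y = 11$ ($Y = -1 + 12 = 11$)
$\frac{1}{84720 + U{\left(5 \right)} Y \left(-36\right)} = \frac{1}{84720 + \left(-4\right) 11 \left(-36\right)} = \frac{1}{84720 - -1584} = \frac{1}{84720 + 1584} = \frac{1}{86304}$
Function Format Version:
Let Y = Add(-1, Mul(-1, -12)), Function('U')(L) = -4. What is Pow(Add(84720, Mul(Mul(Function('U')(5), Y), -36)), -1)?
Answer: Rational(1, 86304) ≈ 1.1587e-5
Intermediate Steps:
Y = 11 (Y = Add(-1, 12) = 11)
Pow(Add(84720, Mul(Mul(Function('U')(5), Y), -36)), -1) = Pow(Add(84720, Mul(Mul(-4, 11), -36)), -1) = Pow(Add(84720, Mul(-44, -36)), -1) = Pow(Add(84720, 1584), -1) = Pow(86304, -1) = Rational(1, 86304)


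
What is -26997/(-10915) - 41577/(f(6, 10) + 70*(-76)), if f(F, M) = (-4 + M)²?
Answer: 596465103/57674860 ≈ 10.342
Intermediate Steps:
-26997/(-10915) - 41577/(f(6, 10) + 70*(-76)) = -26997/(-10915) - 41577/((-4 + 10)² + 70*(-76)) = -26997*(-1/10915) - 41577/(6² - 5320) = 26997/10915 - 41577/(36 - 5320) = 26997/10915 - 41577/(-5284) = 26997/10915 - 41577*(-1/5284) = 26997/10915 + 41577/5284 = 596465103/57674860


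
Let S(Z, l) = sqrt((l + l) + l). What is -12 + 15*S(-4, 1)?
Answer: -12 + 15*sqrt(3) ≈ 13.981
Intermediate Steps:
S(Z, l) = sqrt(3)*sqrt(l) (S(Z, l) = sqrt(2*l + l) = sqrt(3*l) = sqrt(3)*sqrt(l))
-12 + 15*S(-4, 1) = -12 + 15*(sqrt(3)*sqrt(1)) = -12 + 15*(sqrt(3)*1) = -12 + 15*sqrt(3)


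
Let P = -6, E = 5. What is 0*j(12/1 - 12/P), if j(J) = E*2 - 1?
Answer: 0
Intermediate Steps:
j(J) = 9 (j(J) = 5*2 - 1 = 10 - 1 = 9)
0*j(12/1 - 12/P) = 0*9 = 0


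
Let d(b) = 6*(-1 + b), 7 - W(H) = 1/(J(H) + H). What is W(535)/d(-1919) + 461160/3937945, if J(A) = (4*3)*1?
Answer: 48181626949/413578735680 ≈ 0.11650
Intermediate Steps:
J(A) = 12 (J(A) = 12*1 = 12)
W(H) = 7 - 1/(12 + H)
d(b) = -6 + 6*b
W(535)/d(-1919) + 461160/3937945 = ((83 + 7*535)/(12 + 535))/(-6 + 6*(-1919)) + 461160/3937945 = ((83 + 3745)/547)/(-6 - 11514) + 461160*(1/3937945) = ((1/547)*3828)/(-11520) + 92232/787589 = (3828/547)*(-1/11520) + 92232/787589 = -319/525120 + 92232/787589 = 48181626949/413578735680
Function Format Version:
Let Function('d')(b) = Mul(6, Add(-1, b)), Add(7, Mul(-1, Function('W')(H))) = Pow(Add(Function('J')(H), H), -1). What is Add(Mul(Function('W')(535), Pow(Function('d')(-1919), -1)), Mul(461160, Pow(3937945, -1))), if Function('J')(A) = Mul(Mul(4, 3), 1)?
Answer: Rational(48181626949, 413578735680) ≈ 0.11650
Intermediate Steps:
Function('J')(A) = 12 (Function('J')(A) = Mul(12, 1) = 12)
Function('W')(H) = Add(7, Mul(-1, Pow(Add(12, H), -1)))
Function('d')(b) = Add(-6, Mul(6, b))
Add(Mul(Function('W')(535), Pow(Function('d')(-1919), -1)), Mul(461160, Pow(3937945, -1))) = Add(Mul(Mul(Pow(Add(12, 535), -1), Add(83, Mul(7, 535))), Pow(Add(-6, Mul(6, -1919)), -1)), Mul(461160, Pow(3937945, -1))) = Add(Mul(Mul(Pow(547, -1), Add(83, 3745)), Pow(Add(-6, -11514), -1)), Mul(461160, Rational(1, 3937945))) = Add(Mul(Mul(Rational(1, 547), 3828), Pow(-11520, -1)), Rational(92232, 787589)) = Add(Mul(Rational(3828, 547), Rational(-1, 11520)), Rational(92232, 787589)) = Add(Rational(-319, 525120), Rational(92232, 787589)) = Rational(48181626949, 413578735680)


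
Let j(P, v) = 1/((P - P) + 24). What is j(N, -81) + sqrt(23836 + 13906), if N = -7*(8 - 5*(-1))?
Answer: 1/24 + sqrt(37742) ≈ 194.31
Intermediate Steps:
N = -91 (N = -7*(8 + 5) = -7*13 = -91)
j(P, v) = 1/24 (j(P, v) = 1/(0 + 24) = 1/24)
j(N, -81) + sqrt(23836 + 13906) = 1/24 + sqrt(23836 + 13906) = 1/24 + sqrt(37742)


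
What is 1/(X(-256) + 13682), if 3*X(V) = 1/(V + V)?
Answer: 1536/21015551 ≈ 7.3089e-5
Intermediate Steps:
X(V) = 1/(6*V) (X(V) = 1/(3*(V + V)) = 1/(3*((2*V))) = (1/(2*V))/3 = 1/(6*V))
1/(X(-256) + 13682) = 1/((⅙)/(-256) + 13682) = 1/((⅙)*(-1/256) + 13682) = 1/(-1/1536 + 13682) = 1/(21015551/1536) = 1536/21015551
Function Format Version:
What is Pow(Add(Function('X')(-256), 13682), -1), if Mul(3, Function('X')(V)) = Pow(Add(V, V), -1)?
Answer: Rational(1536, 21015551) ≈ 7.3089e-5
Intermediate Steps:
Function('X')(V) = Mul(Rational(1, 6), Pow(V, -1)) (Function('X')(V) = Mul(Rational(1, 3), Pow(Add(V, V), -1)) = Mul(Rational(1, 3), Pow(Mul(2, V), -1)) = Mul(Rational(1, 3), Mul(Rational(1, 2), Pow(V, -1))) = Mul(Rational(1, 6), Pow(V, -1)))
Pow(Add(Function('X')(-256), 13682), -1) = Pow(Add(Mul(Rational(1, 6), Pow(-256, -1)), 13682), -1) = Pow(Add(Mul(Rational(1, 6), Rational(-1, 256)), 13682), -1) = Pow(Add(Rational(-1, 1536), 13682), -1) = Pow(Rational(21015551, 1536), -1) = Rational(1536, 21015551)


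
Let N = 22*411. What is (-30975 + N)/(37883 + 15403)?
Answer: -7311/17762 ≈ -0.41161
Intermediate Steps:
N = 9042
(-30975 + N)/(37883 + 15403) = (-30975 + 9042)/(37883 + 15403) = -21933/53286 = -21933*1/53286 = -7311/17762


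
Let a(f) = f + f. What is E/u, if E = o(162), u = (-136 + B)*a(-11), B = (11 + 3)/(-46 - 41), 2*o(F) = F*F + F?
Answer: 1148661/260612 ≈ 4.4076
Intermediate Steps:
a(f) = 2*f
o(F) = F/2 + F²/2 (o(F) = (F*F + F)/2 = (F² + F)/2 = (F + F²)/2 = F/2 + F²/2)
B = -14/87 (B = 14/(-87) = 14*(-1/87) = -14/87 ≈ -0.16092)
u = 260612/87 (u = (-136 - 14/87)*(2*(-11)) = -11846/87*(-22) = 260612/87 ≈ 2995.5)
E = 13203 (E = (½)*162*(1 + 162) = (½)*162*163 = 13203)
E/u = 13203/(260612/87) = 13203*(87/260612) = 1148661/260612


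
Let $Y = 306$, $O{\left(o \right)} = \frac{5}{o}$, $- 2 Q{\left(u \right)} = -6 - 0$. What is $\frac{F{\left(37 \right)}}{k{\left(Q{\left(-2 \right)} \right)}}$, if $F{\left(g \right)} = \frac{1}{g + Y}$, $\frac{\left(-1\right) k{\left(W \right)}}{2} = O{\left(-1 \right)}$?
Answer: $\frac{1}{3430} \approx 0.00029154$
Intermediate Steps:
$Q{\left(u \right)} = 3$ ($Q{\left(u \right)} = - \frac{-6 - 0}{2} = - \frac{-6 + 0}{2} = \left(- \frac{1}{2}\right) \left(-6\right) = 3$)
$k{\left(W \right)} = 10$ ($k{\left(W \right)} = - 2 \frac{5}{-1} = - 2 \cdot 5 \left(-1\right) = \left(-2\right) \left(-5\right) = 10$)
$F{\left(g \right)} = \frac{1}{306 + g}$ ($F{\left(g \right)} = \frac{1}{g + 306} = \frac{1}{306 + g}$)
$\frac{F{\left(37 \right)}}{k{\left(Q{\left(-2 \right)} \right)}} = \frac{1}{\left(306 + 37\right) 10} = \frac{1}{343} \cdot \frac{1}{10} = \frac{1}{3430}$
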